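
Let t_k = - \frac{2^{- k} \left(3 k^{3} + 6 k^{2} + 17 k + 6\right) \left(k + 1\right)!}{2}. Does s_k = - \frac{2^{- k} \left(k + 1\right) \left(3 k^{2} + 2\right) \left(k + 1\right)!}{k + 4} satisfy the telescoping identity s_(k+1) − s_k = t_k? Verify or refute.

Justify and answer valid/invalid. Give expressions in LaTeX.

s_(k+1) = -(k + 2)*(3*k**2 + 6*k + 5)*factorial(k + 2)/(2*2**k*(k + 5))
s_(k+1) − s_k = -(3*k**5 + 24*k**4 + 77*k**3 + 174*k**2 + 172*k + 60)*factorial(k + 1)/(2*2**k*(k + 4)*(k + 5))
(s_(k+1) − s_k) − t_k = 3*(3*k**4 + 18*k**3 + 35*k**2 + 74*k + 20)*factorial(k + 1)/(2*2**k*(k + 4)*(k + 5))

Invalid: residual \frac{3 \cdot 2^{- k} \left(3 k^{4} + 18 k^{3} + 35 k^{2} + 74 k + 20\right) \left(k + 1\right)!}{2 \left(k + 4\right) \left(k + 5\right)} ≠ 0.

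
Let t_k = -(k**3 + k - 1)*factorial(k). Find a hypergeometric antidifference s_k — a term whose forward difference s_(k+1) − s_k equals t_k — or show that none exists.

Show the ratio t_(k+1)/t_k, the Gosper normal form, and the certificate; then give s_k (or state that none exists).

Compute t_(k+1)/t_k: get (k + 1)*(k + (k + 1)**3)/(k**3 + k - 1).
A = k + 1, B = 1, C = k**3 + k - 1.
f must satisfy (k + 1)·f(k+1) − (1)·f(k) = k**3 + k - 1.
Bound: deg f ≤ 2.
Match coefficients ⇒ f(k) = k*(k - 2).
Get s_k = R·t_k = -k*(k - 2)*factorial(k) with R(k) = B(k−1)f(k)/C(k) = k*(k - 2)/(k**3 + k - 1).
Δs = -(k**3 + k - 1)*factorial(k), as required.

s_k = -k*(k - 2)*factorial(k)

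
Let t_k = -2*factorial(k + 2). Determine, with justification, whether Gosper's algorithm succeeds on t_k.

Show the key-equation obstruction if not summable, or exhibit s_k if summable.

No; the degree bound rules out any f.

t_(k+1)/t_k = k + 3.
Factor: A=k + 3; B=1; C=1.
Solve (k + 3)·f(k+1) − (1)·f(k) = 1.
From deg A=1, deg B=0, deg C=0: d=-1.
d = -1 < 0 ⇒ no nonzero polynomial f; not summable.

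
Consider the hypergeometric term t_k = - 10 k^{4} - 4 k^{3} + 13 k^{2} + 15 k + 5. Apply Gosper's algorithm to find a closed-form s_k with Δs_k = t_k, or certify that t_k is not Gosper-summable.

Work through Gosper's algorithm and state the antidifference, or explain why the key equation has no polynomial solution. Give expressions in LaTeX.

Compute t_(k+1)/t_k: get (10*k**4 + 44*k**3 + 59*k**2 + 11*k - 19)/(10*k**4 + 4*k**3 - 13*k**2 - 15*k - 5).
Factor: A=1; B=1; C=k**4 + 2*k**3/5 - 13*k**2/10 - 3*k/2 - 1/2.
Need (1)·f(k+1) − (1)·f(k) = k**4 + 2*k**3/5 - 13*k**2/10 - 3*k/2 - 1/2.
d = 5 from the (0,0,4) case.
A polynomial solution: f(k) = k**3*(2*k**2 - 4*k - 3)/10.
Certificate R = B(k−1)f/C = k**3*(2*k**2 - 4*k - 3)/(10*k**4 + 4*k**3 - 13*k**2 - 15*k - 5) gives s_k = k**3*(-2*k**2 + 4*k + 3).
Verify: -10*k**4 - 4*k**3 + 13*k**2 + 15*k + 5 matches t_k.

s_k = k^{3} \left(- 2 k^{2} + 4 k + 3\right)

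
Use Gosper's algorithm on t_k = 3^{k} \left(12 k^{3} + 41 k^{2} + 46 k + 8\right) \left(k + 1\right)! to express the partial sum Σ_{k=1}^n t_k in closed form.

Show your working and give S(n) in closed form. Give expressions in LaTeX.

The ratio is 3*(12*k**4 + 101*k**3 + 318*k**2 + 435*k + 214)/(12*k**3 + 41*k**2 + 46*k + 8).
Normal form (A,B,C) = (3*k + 6, 1, k**3 + 41*k**2/12 + 23*k/6 + 2/3).
Set up (3*k + 6)·f(k+1) − (1)·f(k) − (k**3 + 41*k**2/12 + 23*k/6 + 2/3) = 0.
deg f ≤ 2 (via 1,0,3).
Coefficient equations give f(k) = (4*k**2 - k - 2)/12.
Then R = B(k−1)f/C = (4*k**2 - k - 2)/(12*k**3 + 41*k**2 + 46*k + 8), so s_k = R(k)·t_k = 3**k*(4*k**2 - k - 2)*factorial(k + 1).
Verify: 3**k*(12*k**3 + 41*k**2 + 46*k + 8)*factorial(k + 1) matches t_k.
Σ_(k=1)^n t_k = s_(n+1) − s_(1) = (3**(n + 1)*(4*n**2 + 7*n + 1)*factorial(n + 2)) − (6), i.e. 12*3**n*n**4*factorial(n) + 57*3**n*n**3*factorial(n) + 90*3**n*n**2*factorial(n) + 51*3**n*n*factorial(n) + 6*3**n*factorial(n) - 6.

S(n) = 12 \cdot 3^{n} n^{4} n! + 57 \cdot 3^{n} n^{3} n! + 90 \cdot 3^{n} n^{2} n! + 51 \cdot 3^{n} n n! + 6 \cdot 3^{n} n! - 6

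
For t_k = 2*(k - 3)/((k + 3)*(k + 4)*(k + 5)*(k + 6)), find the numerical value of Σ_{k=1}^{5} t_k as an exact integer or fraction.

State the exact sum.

Σ = -1/198

r(k) = (k - 2)*(k + 3)/((k - 3)*(k + 7)) after simplifying.
Normal form (A,B,C) = (k + 3, k + 7, k - 3).
Set up (k + 3)·f(k+1) − (k + 6)·f(k) − (k - 3) = 0.
deg f ≤ 3 (via 1,1,1).
A polynomial solution: f(k) = -k*(k**2 + 12*k + 107)/120.
Certificate R = B(k−1)f/C = -k*(k + 6)*(k**2 + 12*k + 107)/(120*(k - 3)) gives s_k = k*(-k**2 - 12*k - 107)/(60*(k + 3)*(k + 4)*(k + 5)).
s_(k+1) − s_k = 2*(k - 3)/(k**4 + 18*k**3 + 119*k**2 + 342*k + 360) = t_k.
Telescoping: Σ = s_(6) − s_(1) = -43/1980 − (-1/60) = -1/198.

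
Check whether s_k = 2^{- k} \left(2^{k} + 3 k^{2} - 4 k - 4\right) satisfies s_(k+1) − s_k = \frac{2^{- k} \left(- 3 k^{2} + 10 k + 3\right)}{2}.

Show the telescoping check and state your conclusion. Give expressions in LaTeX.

Valid: the claim telescopes to t_k.

s_(k+1) = (2*2**k + 3*k**2 + 2*k - 5)/(2*2**k)
s_(k+1) − s_k = (-3*k**2 + 10*k + 3)/(2*2**k)
(s_(k+1) − s_k) − t_k = 0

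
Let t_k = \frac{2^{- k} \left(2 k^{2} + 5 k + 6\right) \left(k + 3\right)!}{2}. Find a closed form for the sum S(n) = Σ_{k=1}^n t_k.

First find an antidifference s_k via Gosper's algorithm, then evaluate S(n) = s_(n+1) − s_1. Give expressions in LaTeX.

r(k) = (k + 4)*(5*k + 2*(k + 1)**2 + 11)/(2*(2*k**2 + 5*k + 6)) after simplifying.
Factor: A=k/2 + 2; B=1; C=k**2 + 5*k/2 + 3.
f must satisfy (k/2 + 2)·f(k+1) − (1)·f(k) = k**2 + 5*k/2 + 3.
From deg A=1, deg B=0, deg C=2: d=1.
Solve for f: f(k) = 2*k - 1 (degree 1 ≤ 1).
So s_k = (B(k−1)f/C)·t_k = (2*(2*k - 1)/(2*k**2 + 5*k + 6))·t_k = (2*k - 1)*factorial(k + 3)/2**k.
Check: Δs_k = (2*k**2 + 5*k + 6)*factorial(k + 3)/(2*2**k). ✓
s_(n+1) = 2**(-n - 1)*(2*n + 1)*factorial(n + 4) and s_(1) = 12, so S(n) = -12 + n*factorial(n + 4)/2**n + factorial(n + 4)/(2*2**n).

S(n) = -12 + 2^{- n} n \left(n + 4\right)! + \frac{2^{- n} \left(n + 4\right)!}{2}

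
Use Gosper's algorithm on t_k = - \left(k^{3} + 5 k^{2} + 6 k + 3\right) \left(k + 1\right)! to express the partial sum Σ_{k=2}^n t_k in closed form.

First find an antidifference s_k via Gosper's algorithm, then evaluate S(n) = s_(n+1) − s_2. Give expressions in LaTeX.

S(n) = - n^{2} \left(n + 2\right)! - 4 n \left(n + 2\right)! + 30

Ratio r(k) = (k**4 + 10*k**3 + 35*k**2 + 53*k + 30)/(k**3 + 5*k**2 + 6*k + 3).
Take A(k)=k + 2, B(k)=1, C(k)=k**3 + 5*k**2 + 6*k + 3.
Need (k + 2)·f(k+1) − (1)·f(k) = k**3 + 5*k**2 + 6*k + 3.
Degrees (1,0,3) ⇒ d ≤ 2.
Match coefficients ⇒ f(k) = (k - 1)*(k + 3).
Then R = B(k−1)f/C = (k - 1)*(k + 3)/(k**3 + 5*k**2 + 6*k + 3), so s_k = R(k)·t_k = -(k - 1)*(k + 3)*factorial(k + 1).
Verify: -(k**3 + 5*k**2 + 6*k + 3)*factorial(k + 1) matches t_k.
Evaluate: s_(n+1) = -n*(n + 4)*factorial(n + 2); subtract s_(2) = -30 ⇒ S(n) = -n**2*factorial(n + 2) - 4*n*factorial(n + 2) + 30.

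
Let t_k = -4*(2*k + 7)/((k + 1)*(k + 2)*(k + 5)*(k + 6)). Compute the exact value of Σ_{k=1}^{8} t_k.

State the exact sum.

Σ = -32/105

t_(k+1)/t_k = (k + 1)*(k + 5)*(2*k + 9)/((k + 3)*(k + 7)*(2*k + 7)).
So A=k + 1 and B=k + 7, with C=k**3 + 21*k**2/2 + 73*k/2 + 42.
Key eq: (k + 1)·f(k+1) = (k + 6)·f(k) + (k**3 + 21*k**2/2 + 73*k/2 + 42).
Bound: deg f ≤ 5.
A polynomial solution: f(k) = k*(k + 2)*(k + 3)*(k + 4)*(k + 6)/10.
Certificate R = B(k−1)f/C = k*(k + 2)*(k + 6)**2/(5*(2*k + 7)) gives s_k = 4*k*(-k - 6)/(5*(k**2 + 6*k + 5)).
Δs = 4*(-2*k - 7)/(k**4 + 14*k**3 + 65*k**2 + 112*k + 60), as required.
Sum = s_(9) − s_(1); s_(9) = -27/35, s_(1) = -7/15 ⇒ -32/105.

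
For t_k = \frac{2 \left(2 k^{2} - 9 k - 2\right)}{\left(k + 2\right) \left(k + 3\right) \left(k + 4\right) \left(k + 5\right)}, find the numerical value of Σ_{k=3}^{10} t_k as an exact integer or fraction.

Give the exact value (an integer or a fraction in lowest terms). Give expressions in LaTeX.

Σ = 6/455

r(k) = (k + 2)*(9*k - 2*(k + 1)**2 + 11)/((k + 6)*(-2*k**2 + 9*k + 2)) after simplifying.
So A=k + 2 and B=k + 6, with C=k**2 - 9*k/2 - 1.
Set up (k + 2)·f(k+1) − (k + 5)·f(k) − (k**2 - 9*k/2 - 1) = 0.
d = 3 from the (1,1,2) case.
Solve for f: f(k) = k*(k**2 - 39*k + 14)/48 (degree 3 ≤ 3).
Get s_k = R·t_k = k*(k**2 - 39*k + 14)/(12*(k + 2)*(k + 3)*(k + 4)) with R(k) = B(k−1)f(k)/C(k) = k*(k + 5)*(k**2 - 39*k + 14)/(24*(2*k**2 - 9*k - 2)).
Verify: 2*(2*k**2 - 9*k - 2)/(k**4 + 14*k**3 + 71*k**2 + 154*k + 120) matches t_k.
Telescoping: Σ = s_(11) − s_(3) = -77/780 − (-47/420) = 6/455.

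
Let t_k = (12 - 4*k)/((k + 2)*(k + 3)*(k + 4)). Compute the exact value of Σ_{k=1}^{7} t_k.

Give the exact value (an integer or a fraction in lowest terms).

Σ = 7/66

r(k) = (k - 2)*(k + 2)/((k - 3)*(k + 5)) after simplifying.
Gosper form: A/B · C(k+1)/C(k) with A=k + 2, B=k + 5, C=k - 3.
Key eq: (k + 2)·f(k+1) = (k + 4)·f(k) + (k - 3).
d = 2 from the (1,1,1) case.
Match coefficients ⇒ f(k) = -k*(k + 17)/12.
So s_k = (B(k−1)f/C)·t_k = (-k*(k + 4)*(k + 17)/(12*(k - 3)))·t_k = k*(k + 17)/(3*(k + 2)*(k + 3)).
Δs = 4*(3 - k)/(k**3 + 9*k**2 + 26*k + 24), as required.
Telescoping: Σ = s_(8) − s_(1) = 20/33 − (1/2) = 7/66.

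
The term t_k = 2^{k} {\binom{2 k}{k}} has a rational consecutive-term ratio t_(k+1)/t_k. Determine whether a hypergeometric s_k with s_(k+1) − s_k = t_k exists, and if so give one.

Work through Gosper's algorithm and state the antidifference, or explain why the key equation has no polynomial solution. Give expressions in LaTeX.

none — t_k is not Gosper-summable

Step 1: r(k) = 4*(2*k + 1)/(k + 1).
Take A(k)=8*k + 4, B(k)=k + 1, C(k)=1.
Set up (8*k + 4)·f(k+1) − (k)·f(k) − (1) = 0.
d = -1 from the (1,1,0) case.
deg f ≤ -1 is impossible — no certificate.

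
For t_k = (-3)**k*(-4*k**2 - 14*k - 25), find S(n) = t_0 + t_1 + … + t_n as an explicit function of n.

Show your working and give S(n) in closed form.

Step 1: r(k) = 3*(-4*k**2 - 22*k - 43)/(4*k**2 + 14*k + 25).
Gosper form: A/B · C(k+1)/C(k) with A=-3, B=1, C=k**2 + 7*k/2 + 25/4.
Key eq: (-3)·f(k+1) = (1)·f(k) + (k**2 + 7*k/2 + 25/4).
Bound: deg f ≤ 2.
Solve for f: f(k) = -(k**2 + 2*k + 4)/4 (degree 2 ≤ 2).
So s_k = (B(k−1)f/C)·t_k = (-(k**2 + 2*k + 4)/(4*k**2 + 14*k + 25))·t_k = (-3)**k*(k**2 + 2*k + 4).
Verify: (-3)**k*(-4*k**2 - 14*k - 25) matches t_k.
Telescope: S(n) = s_(n+1) − s_(0) = (-3)**(n + 1)*(n**2 + 4*n + 7) − (4) = -3*(-3)**n*n**2 - 12*(-3)**n*n - 21*(-3)**n - 4.

S(n) = -3*(-3)**n*n**2 - 12*(-3)**n*n - 21*(-3)**n - 4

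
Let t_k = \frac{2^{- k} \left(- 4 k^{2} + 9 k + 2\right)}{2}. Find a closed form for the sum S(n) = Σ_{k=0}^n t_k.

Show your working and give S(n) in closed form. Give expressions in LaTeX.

t_(k+1)/t_k = (4*k**2 - k - 7)/(2*(4*k**2 - 9*k - 2)).
Gosper form: A/B · C(k+1)/C(k) with A=1/2, B=1, C=k**2 - 9*k/4 - 1/2.
f must satisfy (1/2)·f(k+1) − (1)·f(k) = k**2 - 9*k/4 - 1/2.
deg f ≤ 2 (via 0,0,2).
Coefficient equations give f(k) = -(4*k**2 - k + 1)/2.
Certificate R = B(k−1)f/C = -2*(4*k**2 - k + 1)/(4*k**2 - 9*k - 2) gives s_k = (4*k**2 - k + 1)/2**k.
Δs = (-4*k**2 + 9*k + 2)/(2*2**k), as required.
Telescope: S(n) = s_(n+1) − s_(0) = 2**(-n - 1)*(4*n**2 + 7*n + 4) − (1) = 2**(-n - 1)*(-2**(n + 1) + 4*n**2 + 7*n + 4).

S(n) = 2^{- n - 1} \left(- 2^{n + 1} + 4 n^{2} + 7 n + 4\right)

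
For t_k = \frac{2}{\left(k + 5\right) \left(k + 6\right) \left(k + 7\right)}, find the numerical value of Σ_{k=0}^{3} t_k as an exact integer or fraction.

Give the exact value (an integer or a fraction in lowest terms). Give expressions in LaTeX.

Σ = 1/45

t_(k+1)/t_k = (k + 5)/(k + 8).
Normal form (A,B,C) = (k + 5, k + 8, 1).
Solve (k + 5)·f(k+1) − (k + 7)·f(k) = 1.
From deg A=1, deg B=1, deg C=0: d=2.
A polynomial solution: f(k) = k*(k + 11)/60.
Get s_k = R·t_k = k*(k + 11)/(30*(k + 5)*(k + 6)) with R(k) = B(k−1)f(k)/C(k) = k*(k + 7)*(k + 11)/60.
Δs = 2/(k**3 + 18*k**2 + 107*k + 210), as required.
Evaluate s at k=4 and k=0: 1/45 and 0; difference 1/45.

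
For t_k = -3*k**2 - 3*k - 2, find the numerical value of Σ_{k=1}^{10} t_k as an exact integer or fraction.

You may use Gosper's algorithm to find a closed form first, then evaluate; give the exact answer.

Σ = -1340

Compute t_(k+1)/t_k: get (3*k**2 + 9*k + 8)/(3*k**2 + 3*k + 2).
So A=1 and B=1, with C=k**2 + k + 2/3.
Need (1)·f(k+1) − (1)·f(k) = k**2 + k + 2/3.
From deg A=0, deg B=0, deg C=2: d=3.
Match coefficients ⇒ f(k) = k*(k**2 + 1)/3.
Then R = B(k−1)f/C = k*(k**2 + 1)/(3*k**2 + 3*k + 2), so s_k = R(k)·t_k = -k**3 - k.
Check: Δs_k = k**3 - (k + 1)**3 - 1. ✓
Σ_(k=1)^(10) t_k = s_(11) − s_(1) = -1342 − (-2) = -1340.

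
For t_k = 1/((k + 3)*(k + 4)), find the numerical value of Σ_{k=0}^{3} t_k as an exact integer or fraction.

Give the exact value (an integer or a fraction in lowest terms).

Σ = 4/21

t_(k+1)/t_k = (k + 3)/(k + 5).
Gosper form: A/B · C(k+1)/C(k) with A=k + 3, B=k + 5, C=1.
Solve (k + 3)·f(k+1) − (k + 4)·f(k) = 1.
Bound: deg f ≤ 1.
A polynomial solution: f(k) = k/3.
Certificate R = B(k−1)f/C = k*(k + 4)/3 gives s_k = k/(3*(k + 3)).
Check: Δs_k = 1/(k**2 + 7*k + 12). ✓
Σ_(k=0)^(3) t_k = s_(4) − s_(0) = 4/21 − (0) = 4/21.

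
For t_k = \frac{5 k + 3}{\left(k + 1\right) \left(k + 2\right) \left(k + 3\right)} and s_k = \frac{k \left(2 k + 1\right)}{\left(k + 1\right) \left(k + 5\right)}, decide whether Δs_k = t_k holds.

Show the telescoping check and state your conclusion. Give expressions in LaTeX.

s_(k+1) = (k + 1)*(2*k + 3)/((k + 2)*(k + 6))
s_(k+1) − s_k = (11*k**2 + 31*k + 15)/(k**4 + 14*k**3 + 65*k**2 + 112*k + 60)
(s_(k+1) − s_k) − t_k = 3*(2*k**3 + 2*k**2 - 25*k - 15)/(k**5 + 17*k**4 + 107*k**3 + 307*k**2 + 396*k + 180)

Invalid: residual \frac{3 \left(2 k^{3} + 2 k^{2} - 25 k - 15\right)}{k^{5} + 17 k^{4} + 107 k^{3} + 307 k^{2} + 396 k + 180} ≠ 0.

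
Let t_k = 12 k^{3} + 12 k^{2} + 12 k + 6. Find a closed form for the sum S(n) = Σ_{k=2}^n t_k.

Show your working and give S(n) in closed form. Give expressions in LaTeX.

S(n) = 3 n^{4} + 10 n^{3} + 15 n^{2} + 14 n - 42

Compute t_(k+1)/t_k: get (2*k**3 + 8*k**2 + 12*k + 7)/(2*k**3 + 2*k**2 + 2*k + 1).
Take A(k)=1, B(k)=1, C(k)=k**3 + k**2 + k + 1/2.
Need (1)·f(k+1) − (1)·f(k) = k**3 + k**2 + k + 1/2.
From deg A=0, deg B=0, deg C=3: d=4.
Solve for f: f(k) = k*(3*k**3 - 2*k**2 + 3*k + 2)/12 (degree 4 ≤ 4).
Get s_k = R·t_k = k*(3*k**3 - 2*k**2 + 3*k + 2) with R(k) = B(k−1)f(k)/C(k) = k*(3*k**3 - 2*k**2 + 3*k + 2)/(6*(2*k**3 + 2*k**2 + 2*k + 1)).
Δs = 12*k**3 + 12*k**2 + 12*k + 6, as required.
s_(n+1) = 3*n**4 + 10*n**3 + 15*n**2 + 14*n + 6 and s_(2) = 48, so S(n) = 3*n**4 + 10*n**3 + 15*n**2 + 14*n - 42.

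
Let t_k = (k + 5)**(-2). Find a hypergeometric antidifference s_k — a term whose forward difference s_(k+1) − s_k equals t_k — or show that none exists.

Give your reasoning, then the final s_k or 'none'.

The ratio is (k + 5)**2/(k + 6)**2.
Gosper form: A/B · C(k+1)/C(k) with A=k**2 + 10*k + 25, B=k**2 + 12*k + 36, C=1.
Set up (k**2 + 10*k + 25)·f(k+1) − (k**2 + 10*k + 25)·f(k) − (1) = 0.
From deg A=2, deg B=2, deg C=0: d=0.
f = c0 ⇒ A·f(k+1) − B(k−1)·f(k) − C = -1. The system {-1 = 0} is inconsistent; no antidifference.

no hypergeometric antidifference exists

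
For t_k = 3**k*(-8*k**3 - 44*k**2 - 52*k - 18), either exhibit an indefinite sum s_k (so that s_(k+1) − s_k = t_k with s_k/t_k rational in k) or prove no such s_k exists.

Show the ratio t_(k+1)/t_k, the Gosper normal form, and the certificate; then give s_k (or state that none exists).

r(k) = 3*(4*k**3 + 34*k**2 + 82*k + 61)/(4*k**3 + 22*k**2 + 26*k + 9) after simplifying.
Take A(k)=3, B(k)=1, C(k)=k**3 + 11*k**2/2 + 13*k/2 + 9/4.
Solve (3)·f(k+1) − (1)·f(k) = k**3 + 11*k**2/2 + 13*k/2 + 9/4.
d = 3 from the (0,0,3) case.
Coefficient equations give f(k) = (4*k**3 + 4*k**2 - 4*k + 3)/8.
So s_k = (B(k−1)f/C)·t_k = ((4*k**3 + 4*k**2 - 4*k + 3)/(2*(4*k**3 + 22*k**2 + 26*k + 9)))·t_k = 3**k*(-4*k**3 - 4*k**2 + 4*k - 3).
s_(k+1) − s_k = 3**k*(-8*k**3 - 44*k**2 - 52*k - 18) = t_k.

s_k = 3**k*(-4*k**3 - 4*k**2 + 4*k - 3)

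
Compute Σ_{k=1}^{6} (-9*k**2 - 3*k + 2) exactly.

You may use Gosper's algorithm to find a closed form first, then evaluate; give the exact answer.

Σ = -870

Ratio r(k) = (3*k + 5)/(3*k - 1).
A = 1, B = 1, C = k**2 + k/3 - 2/9.
Set up (1)·f(k+1) − (1)·f(k) − (k**2 + k/3 - 2/9) = 0.
From deg A=0, deg B=0, deg C=2: d=3.
Solve for f: f(k) = k*(3*k**2 - 3*k - 2)/9 (degree 3 ≤ 3).
Then R = B(k−1)f/C = k*(3*k**2 - 3*k - 2)/((3*k - 1)*(3*k + 2)), so s_k = R(k)·t_k = k*(-3*k**2 + 3*k + 2).
s_(k+1) − s_k = -9*k**2 - 3*k + 2 = t_k.
Evaluate s at k=7 and k=1: -868 and 2; difference -870.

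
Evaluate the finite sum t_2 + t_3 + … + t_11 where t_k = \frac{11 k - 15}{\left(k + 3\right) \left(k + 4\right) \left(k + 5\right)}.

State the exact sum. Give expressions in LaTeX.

Step 1: r(k) = (k + 3)*(11*k - 4)/((k + 6)*(11*k - 15)).
So A=k + 3 and B=k + 6, with C=k - 15/11.
Key eq: (k + 3)·f(k+1) = (k + 5)·f(k) + (k - 15/11).
Bound: deg f ≤ 2.
A polynomial solution: f(k) = k*(3*k - 23)/44.
Then R = B(k−1)f/C = k*(k + 5)*(3*k - 23)/(4*(11*k - 15)), so s_k = R(k)·t_k = k*(3*k - 23)/(4*(k + 3)*(k + 4)).
Check: Δs_k = (11*k - 15)/(k**3 + 12*k**2 + 47*k + 60). ✓
Telescoping: Σ = s_(12) − s_(2) = 13/80 − (-17/60) = 107/240.

Σ = 107/240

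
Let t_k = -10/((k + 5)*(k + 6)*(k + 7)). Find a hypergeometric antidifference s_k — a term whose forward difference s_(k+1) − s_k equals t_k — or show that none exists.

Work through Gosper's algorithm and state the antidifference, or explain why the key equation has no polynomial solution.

Ratio r(k) = (k + 5)/(k + 8).
Factor: A=k + 5; B=k + 8; C=1.
f must satisfy (k + 5)·f(k+1) − (k + 7)·f(k) = 1.
d = 2 from the (1,1,0) case.
Coefficient equations give f(k) = k*(k + 11)/60.
Then R = B(k−1)f/C = k*(k + 7)*(k + 11)/60, so s_k = R(k)·t_k = k*(-k - 11)/(6*(k + 5)*(k + 6)).
s_(k+1) − s_k = -10/(k**3 + 18*k**2 + 107*k + 210) = t_k.

s_k = k*(-k - 11)/(6*(k + 5)*(k + 6))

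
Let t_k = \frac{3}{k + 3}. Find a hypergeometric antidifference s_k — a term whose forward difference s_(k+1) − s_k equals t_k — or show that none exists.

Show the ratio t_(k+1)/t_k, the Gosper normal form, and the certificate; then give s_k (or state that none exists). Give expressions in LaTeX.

Ratio r(k) = (k + 3)/(k + 4).
Factor: A=k + 3; B=k + 4; C=1.
Key eq: (k + 3)·f(k+1) = (k + 3)·f(k) + (1).
Bound: deg f ≤ 0.
f = c0 ⇒ A·f(k+1) − B(k−1)·f(k) − C = -1. The system {-1 = 0} is inconsistent; no antidifference.

none (Gosper's algorithm certifies no s_k)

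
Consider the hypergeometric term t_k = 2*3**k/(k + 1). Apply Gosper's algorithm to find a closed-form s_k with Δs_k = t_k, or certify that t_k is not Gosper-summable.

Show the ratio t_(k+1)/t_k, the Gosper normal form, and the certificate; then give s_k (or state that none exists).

Compute t_(k+1)/t_k: get 3*(k + 1)/(k + 2).
So A=3*k + 3 and B=k + 2, with C=1.
Set up (3*k + 3)·f(k+1) − (k + 1)·f(k) − (1) = 0.
From deg A=1, deg B=1, deg C=0: d=-1.
Negative degree bound (-1): no f exists, t_k not Gosper-summable.

none (Gosper's algorithm certifies no s_k)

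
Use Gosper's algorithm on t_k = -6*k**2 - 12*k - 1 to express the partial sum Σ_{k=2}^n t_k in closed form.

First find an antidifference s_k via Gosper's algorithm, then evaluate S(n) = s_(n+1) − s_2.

S(n) = -2*n**3 - 9*n**2 - 8*n + 19

Compute t_(k+1)/t_k: get (6*k**2 + 24*k + 19)/(6*k**2 + 12*k + 1).
Factor: A=1; B=1; C=k**2 + 2*k + 1/6.
Solve (1)·f(k+1) − (1)·f(k) = k**2 + 2*k + 1/6.
Bound: deg f ≤ 3.
Coefficient equations give f(k) = k*(2*k**2 + 3*k - 4)/6.
So s_k = (B(k−1)f/C)·t_k = (k*(2*k**2 + 3*k - 4)/(6*k**2 + 12*k + 1))·t_k = k*(-2*k**2 - 3*k + 4).
Check: Δs_k = -6*k**2 - 12*k - 1. ✓
Telescope: S(n) = s_(n+1) − s_(2) = -2*n**3 - 9*n**2 - 8*n - 1 − (-20) = -2*n**3 - 9*n**2 - 8*n + 19.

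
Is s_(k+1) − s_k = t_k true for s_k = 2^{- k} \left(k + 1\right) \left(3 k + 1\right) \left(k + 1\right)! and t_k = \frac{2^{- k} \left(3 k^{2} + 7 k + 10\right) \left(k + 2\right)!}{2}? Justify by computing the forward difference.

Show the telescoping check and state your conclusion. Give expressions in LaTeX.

Invalid: residual - \frac{2^{- k} \left(3 k^{2} + 4 k + 6\right) \left(k + 1\right)!}{2} ≠ 0.

s_(k+1) = (k + 2)*(3*k + 4)*factorial(k + 2)/(2*2**k)
s_(k+1) − s_k = (3*k**3 + 10*k**2 + 20*k + 14)*factorial(k + 1)/(2*2**k)
(s_(k+1) − s_k) − t_k = -(3*k**2 + 4*k + 6)*factorial(k + 1)/(2*2**k)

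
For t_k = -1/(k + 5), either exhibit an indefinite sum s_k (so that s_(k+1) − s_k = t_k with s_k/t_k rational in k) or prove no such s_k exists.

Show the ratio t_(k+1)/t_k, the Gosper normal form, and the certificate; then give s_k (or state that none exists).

Ratio r(k) = (k + 5)/(k + 6).
A = k + 5, B = k + 6, C = 1.
Set up (k + 5)·f(k+1) − (k + 5)·f(k) − (1) = 0.
d = 0 from the (1,1,0) case.
Write f(k) = c0. Then LHS − RHS = -1, requiring -1 = 0: contradictory. No certificate.

none — t_k is not Gosper-summable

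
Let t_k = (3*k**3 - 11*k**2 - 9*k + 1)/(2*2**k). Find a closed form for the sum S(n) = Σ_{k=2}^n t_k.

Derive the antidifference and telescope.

S(n) = 2**(-n - 1)*(3*2**n - 3*n**3 - 7*n**2 - n + 5)

r(k) = (3*k**3 - 2*k**2 - 22*k - 16)/(2*(3*k**3 - 11*k**2 - 9*k + 1)) after simplifying.
Gosper form: A/B · C(k+1)/C(k) with A=1/2, B=1, C=k**3 - 11*k**2/3 - 3*k + 1/3.
Key eq: (1/2)·f(k+1) = (1)·f(k) + (k**3 - 11*k**2/3 - 3*k + 1/3).
Bound: deg f ≤ 3.
Match coefficients ⇒ f(k) = -2*(3*k**3 - 2*k**2 - 4*k - 2)/3.
So s_k = (B(k−1)f/C)·t_k = (-2*(3*k**3 - 2*k**2 - 4*k - 2)/(3*k**3 - 11*k**2 - 9*k + 1))·t_k = (-3*k**3 + 2*k**2 + 4*k + 2)/2**k.
Δs = (3*k**3 - 11*k**2 - 9*k + 1)/(2*2**k), as required.
Evaluate: s_(n+1) = 2**(-n - 1)*(-3*n**3 - 7*n**2 - n + 5); subtract s_(2) = -3/2 ⇒ S(n) = 2**(-n - 1)*(3*2**n - 3*n**3 - 7*n**2 - n + 5).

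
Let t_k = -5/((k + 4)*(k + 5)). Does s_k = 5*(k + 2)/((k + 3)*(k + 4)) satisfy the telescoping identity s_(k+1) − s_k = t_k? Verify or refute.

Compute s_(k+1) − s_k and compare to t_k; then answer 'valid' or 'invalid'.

Invalid: residual 10/(k**3 + 12*k**2 + 47*k + 60) ≠ 0.

s_(k+1) = 5*(k + 3)/((k + 4)*(k + 5))
s_(k+1) − s_k = 5*(-k - 1)/(k**3 + 12*k**2 + 47*k + 60)
(s_(k+1) − s_k) − t_k = 10/(k**3 + 12*k**2 + 47*k + 60)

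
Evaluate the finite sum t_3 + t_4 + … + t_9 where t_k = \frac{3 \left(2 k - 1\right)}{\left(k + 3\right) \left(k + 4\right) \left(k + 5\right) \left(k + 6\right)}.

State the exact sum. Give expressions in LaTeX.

Ratio r(k) = (k + 3)*(2*k + 1)/((k + 7)*(2*k - 1)).
Normal form (A,B,C) = (k + 3, k + 7, k - 1/2).
Set up (k + 3)·f(k+1) − (k + 6)·f(k) − (k - 1/2) = 0.
d = 3 from the (1,1,1) case.
Solving with deg f ≤ 3: f(k) = k*(k**2 + 12*k - 43)/180.
So s_k = (B(k−1)f/C)·t_k = (k*(k + 6)*(k**2 + 12*k - 43)/(90*(2*k - 1)))·t_k = k*(k**2 + 12*k - 43)/(30*(k + 3)*(k + 4)*(k + 5)).
Verify: 3*(2*k - 1)/(k**4 + 18*k**3 + 119*k**2 + 342*k + 360) matches t_k.
Σ_(k=3)^(9) t_k = s_(10) − s_(3) = 59/2730 − (1/1680) = 153/7280.

Σ = 153/7280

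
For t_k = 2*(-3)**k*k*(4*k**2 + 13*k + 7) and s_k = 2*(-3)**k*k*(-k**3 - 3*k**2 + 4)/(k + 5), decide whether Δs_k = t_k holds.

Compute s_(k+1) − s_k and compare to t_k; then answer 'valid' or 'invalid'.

s_(k+1) = 6*(-3)**k*k*(k**3 + 7*k**2 + 15*k + 9)/(k + 6)
s_(k+1) − s_k = 2*(-3)**k*k*(4*k**4 + 45*k**3 + 168*k**2 + 248*k + 111)/(k**2 + 11*k + 30)
(s_(k+1) − s_k) − t_k = 6*(-3)**k*k*(-4*k**3 - 34*k**2 - 73*k - 33)/(k**2 + 11*k + 30)

Invalid: residual 6*(-3)**k*k*(-4*k**3 - 34*k**2 - 73*k - 33)/(k**2 + 11*k + 30) ≠ 0.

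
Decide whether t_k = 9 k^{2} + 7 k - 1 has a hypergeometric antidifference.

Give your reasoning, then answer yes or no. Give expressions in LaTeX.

Yes. s_k = k \left(3 k^{2} - k - 3\right).

The ratio is (9*k**2 + 25*k + 15)/(9*k**2 + 7*k - 1).
So A=1 and B=1, with C=k**2 + 7*k/9 - 1/9.
Need (1)·f(k+1) − (1)·f(k) = k**2 + 7*k/9 - 1/9.
Degrees (0,0,2) ⇒ d ≤ 3.
Match coefficients ⇒ f(k) = k*(3*k**2 - k - 3)/9.
Get s_k = R·t_k = k*(3*k**2 - k - 3) with R(k) = B(k−1)f(k)/C(k) = k*(3*k**2 - k - 3)/(9*k**2 + 7*k - 1).
Check: Δs_k = 9*k**2 + 7*k - 1. ✓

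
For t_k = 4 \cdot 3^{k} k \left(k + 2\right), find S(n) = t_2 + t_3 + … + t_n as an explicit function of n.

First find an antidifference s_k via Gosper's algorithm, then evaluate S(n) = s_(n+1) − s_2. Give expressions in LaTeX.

S(n) = 6 \cdot 3^{n} n^{2} + 6 \cdot 3^{n} n - 36

t_(k+1)/t_k = 3*(k + 1)*(k + 3)/(k*(k + 2)).
A = 3, B = 1, C = k**2 + 2*k.
Need (3)·f(k+1) − (1)·f(k) = k**2 + 2*k.
d = 2 from the (0,0,2) case.
Solving with deg f ≤ 2: f(k) = k*(k - 1)/2.
Certificate R = B(k−1)f/C = (k - 1)/(2*(k + 2)) gives s_k = 2*3**k*k*(k - 1).
Δs = 4*3**k*k*(k + 2), as required.
Σ_(k=2)^n t_k = s_(n+1) − s_(2) = (6*3**n*n*(n + 1)) − (36), i.e. 6*3**n*n**2 + 6*3**n*n - 36.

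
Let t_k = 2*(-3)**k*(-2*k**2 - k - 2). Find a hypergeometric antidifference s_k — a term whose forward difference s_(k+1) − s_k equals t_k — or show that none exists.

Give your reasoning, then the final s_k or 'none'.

The ratio is 3*(-2*k**2 - 5*k - 5)/(2*k**2 + k + 2).
Factor: A=-3; B=1; C=k**2 + k/2 + 1.
f must satisfy (-3)·f(k+1) − (1)·f(k) = k**2 + k/2 + 1.
deg f ≤ 2 (via 0,0,2).
Solve for f: f(k) = -(k**2 - k + 1)/4 (degree 2 ≤ 2).
So s_k = (B(k−1)f/C)·t_k = (-(k**2 - k + 1)/(2*(2*k**2 + k + 2)))·t_k = (-3)**k*(k**2 - k + 1).
Verify: 2*(-3)**k*(-2*k**2 - k - 2) matches t_k.

s_k = (-3)**k*(k**2 - k + 1)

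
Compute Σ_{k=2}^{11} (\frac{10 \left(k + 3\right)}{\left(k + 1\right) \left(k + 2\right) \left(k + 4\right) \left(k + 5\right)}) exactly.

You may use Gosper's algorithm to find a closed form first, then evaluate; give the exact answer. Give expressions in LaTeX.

Σ = 475/1872

Compute t_(k+1)/t_k: get (k + 1)*(k + 4)**2/((k + 3)**2*(k + 6)).
Take A(k)=k + 1, B(k)=k + 6, C(k)=k**2 + 6*k + 9.
Key eq: (k + 1)·f(k+1) = (k + 5)·f(k) + (k**2 + 6*k + 9).
Degrees (1,1,2) ⇒ d ≤ 4.
Solving with deg f ≤ 4: f(k) = k*(k + 2)*(k + 3)*(k + 5)/8.
Certificate R = B(k−1)f/C = k*(k + 2)*(k + 5)**2/(8*(k + 3)) gives s_k = 5*k*(k + 5)/(4*(k**2 + 5*k + 4)).
Δs = 10*(k + 3)/(k**4 + 12*k**3 + 49*k**2 + 78*k + 40), as required.
Σ_(k=2)^(11) t_k = s_(12) − s_(2) = 255/208 − (35/36) = 475/1872.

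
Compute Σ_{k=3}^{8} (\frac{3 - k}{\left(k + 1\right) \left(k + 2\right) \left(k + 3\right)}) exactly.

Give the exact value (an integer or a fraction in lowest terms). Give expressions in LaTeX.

Ratio r(k) = (k - 2)*(k + 1)/((k - 3)*(k + 4)).
Factor: A=k + 1; B=k + 4; C=k - 3.
Set up (k + 1)·f(k+1) − (k + 3)·f(k) − (k - 3) = 0.
From deg A=1, deg B=1, deg C=1: d=2.
Coefficient equations give f(k) = -k*(k + 5)/2.
So s_k = (B(k−1)f/C)·t_k = (-k*(k + 3)*(k + 5)/(2*(k - 3)))·t_k = k*(k + 5)/(2*(k + 1)*(k + 2)).
Δs = (3 - k)/(k**3 + 6*k**2 + 11*k + 6), as required.
Evaluate s at k=9 and k=3: 63/110 and 3/5; difference -3/110.

Σ = -3/110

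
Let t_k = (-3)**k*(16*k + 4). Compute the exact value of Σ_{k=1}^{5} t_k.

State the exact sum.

r(k) = 3*(-4*k - 5)/(4*k + 1) after simplifying.
Factor: A=-3; B=1; C=k + 1/4.
Key eq: (-3)·f(k+1) = (1)·f(k) + (k + 1/4).
d = 1 from the (0,0,1) case.
Solve for f: f(k) = -(2*k - 1)/8 (degree 1 ≤ 1).
Get s_k = R·t_k = (-3)**k*(2 - 4*k) with R(k) = B(k−1)f(k)/C(k) = -(2*k - 1)/(2*(4*k + 1)).
Check: Δs_k = (-3)**k*(16*k + 4). ✓
Telescoping: Σ = s_(6) − s_(1) = -16038 − (6) = -16044.

Σ = -16044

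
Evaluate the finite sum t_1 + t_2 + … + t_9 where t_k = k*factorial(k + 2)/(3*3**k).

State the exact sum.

Σ = 1970714/243

The ratio is (k + 1)*(k + 3)/(3*k).
Factor: A=k/3 + 1; B=1; C=k.
Need (k/3 + 1)·f(k+1) − (1)·f(k) = k.
d = 0 from the (1,0,1) case.
Solve for f: f(k) = 3 (degree 0 ≤ 0).
Then R = B(k−1)f/C = 3/k, so s_k = R(k)·t_k = factorial(k + 2)/3**k.
s_(k+1) − s_k = k*factorial(k + 2)/(3*3**k) = t_k.
Telescoping: Σ = s_(10) − s_(1) = 1971200/243 − (2) = 1970714/243.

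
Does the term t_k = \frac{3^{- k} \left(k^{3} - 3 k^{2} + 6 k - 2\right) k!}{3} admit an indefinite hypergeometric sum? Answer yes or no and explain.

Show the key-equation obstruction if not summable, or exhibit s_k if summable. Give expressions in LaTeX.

Yes. s_k = 3^{- k} k \left(k - 3\right) k!.

r(k) = (k**4 + k**3 + 3*k**2 + 5*k + 2)/(3*(k**3 - 3*k**2 + 6*k - 2)) after simplifying.
Normal form (A,B,C) = (k/3 + 1/3, 1, k**3 - 3*k**2 + 6*k - 2).
Key eq: (k/3 + 1/3)·f(k+1) = (1)·f(k) + (k**3 - 3*k**2 + 6*k - 2).
Degrees (1,0,3) ⇒ d ≤ 2.
Coefficient equations give f(k) = 3*k*(k - 3).
Get s_k = R·t_k = k*(k - 3)*factorial(k)/3**k with R(k) = B(k−1)f(k)/C(k) = 3*k*(k - 3)/(k**3 - 3*k**2 + 6*k - 2).
s_(k+1) − s_k = (k**3 - 3*k**2 + 6*k - 2)*factorial(k)/(3*3**k) = t_k.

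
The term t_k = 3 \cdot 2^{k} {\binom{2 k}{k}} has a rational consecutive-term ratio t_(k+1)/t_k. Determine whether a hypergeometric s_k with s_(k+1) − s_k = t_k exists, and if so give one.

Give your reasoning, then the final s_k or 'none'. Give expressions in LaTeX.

The ratio is 4*(2*k + 1)/(k + 1).
So A=8*k + 4 and B=k + 1, with C=1.
Set up (8*k + 4)·f(k+1) − (k)·f(k) − (1) = 0.
d = -1 from the (1,1,0) case.
d = -1 < 0 ⇒ no nonzero polynomial f; not summable.

not Gosper-summable; s_k does not exist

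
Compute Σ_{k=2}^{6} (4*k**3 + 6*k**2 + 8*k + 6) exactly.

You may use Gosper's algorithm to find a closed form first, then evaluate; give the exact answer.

Σ = 2490

Compute t_(k+1)/t_k: get (2*k**3 + 9*k**2 + 16*k + 12)/(2*k**3 + 3*k**2 + 4*k + 3).
A = 1, B = 1, C = k**3 + 3*k**2/2 + 2*k + 3/2.
f must satisfy (1)·f(k+1) − (1)·f(k) = k**3 + 3*k**2/2 + 2*k + 3/2.
deg f ≤ 4 (via 0,0,3).
Solve for f: f(k) = k*(k + 1)*(k**2 - k + 3)/4 (degree 4 ≤ 4).
So s_k = (B(k−1)f/C)·t_k = (k*(k**2 - k + 3)/(2*(2*k**2 + k + 3)))·t_k = k*(k**3 + 2*k + 3).
s_(k+1) − s_k = 4*k**3 + 6*k**2 + 8*k + 6 = t_k.
Sum = s_(7) − s_(2); s_(7) = 2520, s_(2) = 30 ⇒ 2490.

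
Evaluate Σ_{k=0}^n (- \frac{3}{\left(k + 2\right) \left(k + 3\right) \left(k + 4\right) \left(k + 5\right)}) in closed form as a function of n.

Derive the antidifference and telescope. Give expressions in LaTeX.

Step 1: r(k) = (k + 2)/(k + 6).
Take A(k)=k + 2, B(k)=k + 6, C(k)=1.
Solve (k + 2)·f(k+1) − (k + 5)·f(k) = 1.
Bound: deg f ≤ 3.
Match coefficients ⇒ f(k) = k*(k**2 + 9*k + 26)/72.
So s_k = (B(k−1)f/C)·t_k = (k*(k + 5)*(k**2 + 9*k + 26)/72)·t_k = k*(-k**2 - 9*k - 26)/(24*(k + 2)*(k + 3)*(k + 4)).
Verify: -3/(k**4 + 14*k**3 + 71*k**2 + 154*k + 120) matches t_k.
Telescope: S(n) = s_(n+1) − s_(0) = (-n**3 - 12*n**2 - 47*n - 36)/(24*(n**3 + 12*n**2 + 47*n + 60)) − (0) = (-n**3 - 12*n**2 - 47*n - 36)/(24*(n**3 + 12*n**2 + 47*n + 60)).

S(n) = \frac{- n^{3} - 12 n^{2} - 47 n - 36}{24 \left(n^{3} + 12 n^{2} + 47 n + 60\right)}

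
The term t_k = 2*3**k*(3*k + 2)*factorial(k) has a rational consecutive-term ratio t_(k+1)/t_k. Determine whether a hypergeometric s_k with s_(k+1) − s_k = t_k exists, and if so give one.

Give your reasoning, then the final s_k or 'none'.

s_k = 2*3**k*factorial(k)

r(k) = 3*(k + 1)*(3*k + 5)/(3*k + 2) after simplifying.
A = 3*k + 3, B = 1, C = k + 2/3.
Key eq: (3*k + 3)·f(k+1) = (1)·f(k) + (k + 2/3).
deg f ≤ 0 (via 1,0,1).
Match coefficients ⇒ f(k) = 1/3.
Then R = B(k−1)f/C = 1/(3*k + 2), so s_k = R(k)·t_k = 2*3**k*factorial(k).
Verify: 2*3**k*(3*k + 2)*factorial(k) matches t_k.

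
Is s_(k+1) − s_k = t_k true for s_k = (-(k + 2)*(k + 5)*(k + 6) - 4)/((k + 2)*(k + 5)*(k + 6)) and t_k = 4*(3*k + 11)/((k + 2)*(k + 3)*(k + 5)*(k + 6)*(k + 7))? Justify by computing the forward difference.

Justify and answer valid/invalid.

Valid — Δs_k = t_k.

s_(k+1) = (-(k + 3)*(k + 6)*(k + 7) - 4)/((k + 3)*(k + 6)*(k + 7))
s_(k+1) − s_k = 4*(3*k + 11)/(k**5 + 23*k**4 + 203*k**3 + 853*k**2 + 1692*k + 1260)
(s_(k+1) − s_k) − t_k = 0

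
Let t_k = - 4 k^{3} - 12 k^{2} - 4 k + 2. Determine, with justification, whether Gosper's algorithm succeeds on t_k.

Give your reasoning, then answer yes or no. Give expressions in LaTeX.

Yes. s_k = k \left(- k^{3} - 2 k^{2} + 3 k + 2\right).

Step 1: r(k) = (2*k**3 + 12*k**2 + 20*k + 9)/(2*k**3 + 6*k**2 + 2*k - 1).
Normal form (A,B,C) = (1, 1, k**3 + 3*k**2 + k - 1/2).
Need (1)·f(k+1) − (1)·f(k) = k**3 + 3*k**2 + k - 1/2.
Bound: deg f ≤ 4.
Coefficient equations give f(k) = k*(k**3 + 2*k**2 - 3*k - 2)/4.
Then R = B(k−1)f/C = k*(k**3 + 2*k**2 - 3*k - 2)/(2*(2*k**3 + 6*k**2 + 2*k - 1)), so s_k = R(k)·t_k = k*(-k**3 - 2*k**2 + 3*k + 2).
Verify: -4*k**3 - 12*k**2 - 4*k + 2 matches t_k.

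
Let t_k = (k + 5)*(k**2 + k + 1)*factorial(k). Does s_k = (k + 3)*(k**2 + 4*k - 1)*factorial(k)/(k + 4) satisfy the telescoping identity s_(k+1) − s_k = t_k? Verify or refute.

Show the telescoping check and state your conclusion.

Invalid: residual -(k**4 + 10*k**3 + 29*k**2 + 25*k + 21)*factorial(k)/((k + 4)*(k + 5)) ≠ 0.

s_(k+1) = (k + 4)*(k**2 + 6*k + 4)*factorial(k + 1)/(k + 5)
s_(k+1) − s_k = (k**5 + 14*k**4 + 70*k**3 + 150*k**2 + 140*k + 79)*factorial(k)/((k + 4)*(k + 5))
(s_(k+1) − s_k) − t_k = -(k**4 + 10*k**3 + 29*k**2 + 25*k + 21)*factorial(k)/((k + 4)*(k + 5))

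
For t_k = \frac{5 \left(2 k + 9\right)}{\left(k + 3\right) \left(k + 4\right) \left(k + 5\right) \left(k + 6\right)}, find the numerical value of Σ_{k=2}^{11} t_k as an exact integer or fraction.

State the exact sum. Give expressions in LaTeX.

The ratio is (k + 3)*(2*k + 11)/((k + 7)*(2*k + 9)).
A = k + 3, B = k + 7, C = k + 9/2.
f must satisfy (k + 3)·f(k+1) − (k + 6)·f(k) = k + 9/2.
Bound: deg f ≤ 3.
Match coefficients ⇒ f(k) = k*(k + 4)*(k + 8)/30.
Then R = B(k−1)f/C = k*(k + 4)*(k + 6)*(k + 8)/(15*(2*k + 9)), so s_k = R(k)·t_k = k*(k + 8)/(3*(k**2 + 8*k + 15)).
Δs = 5*(2*k + 9)/(k**4 + 18*k**3 + 119*k**2 + 342*k + 360), as required.
Σ_(k=2)^(11) t_k = s_(12) − s_(2) = 16/51 − (4/21) = 44/357.

Σ = 44/357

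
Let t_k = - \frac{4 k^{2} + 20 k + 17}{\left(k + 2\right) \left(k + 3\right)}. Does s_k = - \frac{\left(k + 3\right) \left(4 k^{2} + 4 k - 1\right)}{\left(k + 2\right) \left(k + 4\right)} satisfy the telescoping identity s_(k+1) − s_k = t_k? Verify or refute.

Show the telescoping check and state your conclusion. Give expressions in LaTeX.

Invalid: residual \frac{20 k^{2} + 86 k + 71}{k^{4} + 14 k^{3} + 71 k^{2} + 154 k + 120} ≠ 0.

s_(k+1) = -(k + 4)*(4*k + 4*(k + 1)**2 + 3)/((k + 3)*(k + 5))
s_(k+1) − s_k = (-4*k**4 - 56*k**3 - 257*k**2 - 467*k - 269)/(k**4 + 14*k**3 + 71*k**2 + 154*k + 120)
(s_(k+1) − s_k) − t_k = (20*k**2 + 86*k + 71)/(k**4 + 14*k**3 + 71*k**2 + 154*k + 120)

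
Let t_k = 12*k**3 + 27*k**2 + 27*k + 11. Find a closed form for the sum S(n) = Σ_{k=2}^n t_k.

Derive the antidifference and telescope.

S(n) = 3*n**4 + 15*n**3 + 30*n**2 + 29*n - 77

Ratio r(k) = (12*k**3 + 63*k**2 + 117*k + 77)/(12*k**3 + 27*k**2 + 27*k + 11).
Normal form (A,B,C) = (1, 1, k**3 + 9*k**2/4 + 9*k/4 + 11/12).
Need (1)·f(k+1) − (1)·f(k) = k**3 + 9*k**2/4 + 9*k/4 + 11/12.
Bound: deg f ≤ 4.
Solve for f: f(k) = k*(3*k**3 + 3*k**2 + 3*k + 2)/12 (degree 4 ≤ 4).
So s_k = (B(k−1)f/C)·t_k = (k*(3*k**3 + 3*k**2 + 3*k + 2)/(12*k**3 + 27*k**2 + 27*k + 11))·t_k = k*(3*k**3 + 3*k**2 + 3*k + 2).
Δs = 12*k**3 + 27*k**2 + 27*k + 11, as required.
s_(n+1) = 3*n**4 + 15*n**3 + 30*n**2 + 29*n + 11 and s_(2) = 88, so S(n) = 3*n**4 + 15*n**3 + 30*n**2 + 29*n - 77.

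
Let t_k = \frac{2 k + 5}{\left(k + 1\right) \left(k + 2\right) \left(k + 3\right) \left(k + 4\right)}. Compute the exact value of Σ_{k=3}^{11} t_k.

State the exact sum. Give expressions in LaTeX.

The ratio is (k + 1)*(2*k + 7)/((k + 5)*(2*k + 5)).
Factor: A=k + 1; B=k + 5; C=k + 5/2.
f must satisfy (k + 1)·f(k+1) − (k + 4)·f(k) = k + 5/2.
From deg A=1, deg B=1, deg C=1: d=3.
A polynomial solution: f(k) = k*(k + 2)*(k + 4)/6.
Then R = B(k−1)f/C = k*(k + 2)*(k + 4)**2/(3*(2*k + 5)), so s_k = R(k)·t_k = k*(k + 4)/(3*(k**2 + 4*k + 3)).
Δs = (2*k + 5)/(k**4 + 10*k**3 + 35*k**2 + 50*k + 24), as required.
Σ_(k=3)^(11) t_k = s_(12) − s_(3) = 64/195 − (7/24) = 19/520.

Σ = 19/520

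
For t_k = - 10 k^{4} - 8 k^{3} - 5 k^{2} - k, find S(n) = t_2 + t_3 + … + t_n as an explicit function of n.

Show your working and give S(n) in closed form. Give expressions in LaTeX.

r(k) = (10*k**4 + 48*k**3 + 89*k**2 + 75*k + 24)/(k*(10*k**3 + 8*k**2 + 5*k + 1)) after simplifying.
Factor: A=1; B=1; C=k**4 + 4*k**3/5 + k**2/2 + k/10.
Need (1)·f(k+1) − (1)·f(k) = k**4 + 4*k**3/5 + k**2/2 + k/10.
deg f ≤ 5 (via 0,0,4).
Match coefficients ⇒ f(k) = k**3*(k - 1)*(2*k - 1)/10.
Then R = B(k−1)f/C = k**2*(k - 1)*(2*k - 1)/(10*k**3 + 8*k**2 + 5*k + 1), so s_k = R(k)·t_k = k**3*(-2*k**2 + 3*k - 1).
Check: Δs_k = k*(-10*k**3 - 8*k**2 - 5*k - 1). ✓
Telescope: S(n) = s_(n+1) − s_(2) = n*(-2*n**4 - 7*n**3 - 9*n**2 - 5*n - 1) − (-24) = -2*n**5 - 7*n**4 - 9*n**3 - 5*n**2 - n + 24.

S(n) = - 2 n^{5} - 7 n^{4} - 9 n^{3} - 5 n^{2} - n + 24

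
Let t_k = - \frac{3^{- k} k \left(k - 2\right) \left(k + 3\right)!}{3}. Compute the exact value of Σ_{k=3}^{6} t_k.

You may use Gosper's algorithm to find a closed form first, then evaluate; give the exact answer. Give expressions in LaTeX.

r(k) = (k - 1)*(k + 1)*(k + 4)/(3*k*(k - 2)) after simplifying.
Normal form (A,B,C) = (k/3 + 4/3, 1, k**2 - 2*k).
f must satisfy (k/3 + 4/3)·f(k+1) − (1)·f(k) = k**2 - 2*k.
From deg A=1, deg B=0, deg C=2: d=1.
Coefficient equations give f(k) = 3*(k - 4).
So s_k = (B(k−1)f/C)·t_k = (3*(k - 4)/(k*(k - 2)))·t_k = -(k - 4)*factorial(k + 3)/3**k.
Δs = -k*(k - 2)*factorial(k + 3)/(3*3**k), as required.
Sum = s_(7) − s_(3); s_(7) = -44800/9, s_(3) = 80/3 ⇒ -45040/9.

Σ = -45040/9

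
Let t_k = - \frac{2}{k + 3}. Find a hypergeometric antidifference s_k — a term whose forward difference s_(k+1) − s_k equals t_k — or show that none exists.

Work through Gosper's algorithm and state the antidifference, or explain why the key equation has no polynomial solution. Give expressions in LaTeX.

r(k) = (k + 3)/(k + 4) after simplifying.
Factor: A=k + 3; B=k + 4; C=1.
Key eq: (k + 3)·f(k+1) = (k + 3)·f(k) + (1).
Bound: deg f ≤ 0.
f = c0 ⇒ A·f(k+1) − B(k−1)·f(k) − C = -1. The system {-1 = 0} is inconsistent; no antidifference.

no hypergeometric antidifference exists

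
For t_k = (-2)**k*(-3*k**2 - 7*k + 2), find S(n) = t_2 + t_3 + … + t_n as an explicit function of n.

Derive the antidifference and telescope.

S(n) = -2*(-2)**n*n**2 - 6*(-2)**n*n - 16

t_(k+1)/t_k = 2*(-3*k**2 - 13*k - 8)/(3*k**2 + 7*k - 2).
So A=-2 and B=1, with C=k**2 + 7*k/3 - 2/3.
Solve (-2)·f(k+1) − (1)·f(k) = k**2 + 7*k/3 - 2/3.
deg f ≤ 2 (via 0,0,2).
Coefficient equations give f(k) = -(k - 1)*(k + 2)/3.
Get s_k = R·t_k = (-2)**k*(k**2 + k - 2) with R(k) = B(k−1)f(k)/C(k) = -(k - 1)*(k + 2)/(3*k**2 + 7*k - 2).
Verify: (-2)**k*(-3*k**2 - 7*k + 2) matches t_k.
Σ_(k=2)^n t_k = s_(n+1) − s_(2) = (2*(-2)**n*n*(-n - 3)) − (16), i.e. -2*(-2)**n*n**2 - 6*(-2)**n*n - 16.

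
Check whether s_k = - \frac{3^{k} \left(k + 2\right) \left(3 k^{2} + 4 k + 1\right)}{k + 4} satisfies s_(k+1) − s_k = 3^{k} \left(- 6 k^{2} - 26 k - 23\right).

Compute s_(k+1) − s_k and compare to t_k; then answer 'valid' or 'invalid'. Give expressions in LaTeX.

Invalid: residual \frac{3^{k} \left(12 k^{3} + 94 k^{2} + 246 k + 182\right)}{k^{2} + 9 k + 20} ≠ 0.

s_(k+1) = -3**(k + 1)*(k + 3)*(4*k + 3*(k + 1)**2 + 5)/(k + 5)
s_(k+1) − s_k = 3**k*(-6*k**4 - 68*k**3 - 283*k**2 - 481*k - 278)/(k**2 + 9*k + 20)
(s_(k+1) − s_k) − t_k = 3**k*(12*k**3 + 94*k**2 + 246*k + 182)/(k**2 + 9*k + 20)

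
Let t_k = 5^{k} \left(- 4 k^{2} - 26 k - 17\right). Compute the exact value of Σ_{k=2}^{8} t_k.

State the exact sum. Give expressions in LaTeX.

Σ = -224609125

Ratio r(k) = 5*(4*k**2 + 34*k + 47)/(4*k**2 + 26*k + 17).
Take A(k)=5, B(k)=1, C(k)=k**2 + 13*k/2 + 17/4.
Solve (5)·f(k+1) − (1)·f(k) = k**2 + 13*k/2 + 17/4.
deg f ≤ 2 (via 0,0,2).
Solve for f: f(k) = (k**2 + 4*k - 2)/4 (degree 2 ≤ 2).
Get s_k = R·t_k = 5**k*(-k**2 - 4*k + 2) with R(k) = B(k−1)f(k)/C(k) = (k**2 + 4*k - 2)/(4*k**2 + 26*k + 17).
Verify: 5**k*(-4*k**2 - 26*k - 17) matches t_k.
Telescoping: Σ = s_(9) − s_(2) = -224609375 − (-250) = -224609125.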